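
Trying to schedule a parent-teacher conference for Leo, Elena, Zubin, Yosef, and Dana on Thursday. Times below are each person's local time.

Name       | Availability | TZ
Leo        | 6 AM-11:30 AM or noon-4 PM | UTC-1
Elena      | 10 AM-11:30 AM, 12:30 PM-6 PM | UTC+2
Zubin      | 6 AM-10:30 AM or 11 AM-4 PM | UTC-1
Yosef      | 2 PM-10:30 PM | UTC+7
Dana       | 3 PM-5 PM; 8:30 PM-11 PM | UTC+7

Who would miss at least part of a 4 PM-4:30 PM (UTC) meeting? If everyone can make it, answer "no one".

Leo in UTC: 07:00-12:30, 13:00-17:00 (add 1h to convert from UTC-1).
Elena in UTC: 08:00-09:30, 10:30-16:00 (subtract 2h to convert from UTC+2).
Zubin in UTC: 07:00-11:30, 12:00-17:00 (add 1h to convert from UTC-1).
Yosef in UTC: 07:00-15:30 (subtract 7h to convert from UTC+7).
Dana in UTC: 08:00-10:00, 13:30-16:00 (subtract 7h to convert from UTC+7).
Leo: free for 16:00-16:30. Elena: not fully free for 16:00-16:30. Zubin: free for 16:00-16:30. Yosef: not fully free for 16:00-16:30. Dana: not fully free for 16:00-16:30.

Dana, Elena, Yosef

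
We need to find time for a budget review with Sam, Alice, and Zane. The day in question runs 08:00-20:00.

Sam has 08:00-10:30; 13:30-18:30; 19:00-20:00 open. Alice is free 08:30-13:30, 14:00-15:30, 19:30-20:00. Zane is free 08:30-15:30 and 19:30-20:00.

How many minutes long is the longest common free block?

120

Sam ∩ Alice: 08:30-10:30, 14:00-15:30, 19:30-20:00.
Sam ∩ Alice ∩ Zane: 08:30-10:30, 14:00-15:30, 19:30-20:00.
The longest is 08:30-10:30 at 120 minutes.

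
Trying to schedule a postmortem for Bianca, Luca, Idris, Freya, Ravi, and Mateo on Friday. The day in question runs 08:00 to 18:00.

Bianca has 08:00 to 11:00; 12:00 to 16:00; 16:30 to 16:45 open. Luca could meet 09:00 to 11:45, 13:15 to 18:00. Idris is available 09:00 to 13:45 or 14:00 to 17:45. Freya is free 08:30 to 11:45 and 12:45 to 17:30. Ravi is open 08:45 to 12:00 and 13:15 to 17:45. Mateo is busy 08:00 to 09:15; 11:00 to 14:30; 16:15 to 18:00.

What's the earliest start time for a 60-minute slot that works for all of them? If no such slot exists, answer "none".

Bianca free: 08:00-11:00, 12:00-16:00, 16:30-16:45.
Luca free: 09:00-11:45, 13:15-18:00.
Idris free: 09:00-13:45, 14:00-17:45.
Freya free: 08:30-11:45, 12:45-17:30.
Ravi free: 08:45-12:00, 13:15-17:45.
Mateo free: 09:15-11:00, 14:30-16:15 (invert busy blocks within the working day).
Bianca ∩ Luca: 09:00-11:00, 13:15-16:00, 16:30-16:45.
Bianca ∩ Luca ∩ Idris: 09:00-11:00, 13:15-13:45, 14:00-16:00, 16:30-16:45.
Bianca ∩ Luca ∩ Idris ∩ Freya: 09:00-11:00, 13:15-13:45, 14:00-16:00, 16:30-16:45.
Bianca ∩ Luca ∩ Idris ∩ Freya ∩ Ravi: 09:00-11:00, 13:15-13:45, 14:00-16:00, 16:30-16:45.
Bianca ∩ Luca ∩ Idris ∩ Freya ∩ Ravi ∩ Mateo: 09:15-11:00, 14:30-16:00.
The first common window of at least 60 minutes is 09:15-11:00, so the earliest start is 09:15.

09:15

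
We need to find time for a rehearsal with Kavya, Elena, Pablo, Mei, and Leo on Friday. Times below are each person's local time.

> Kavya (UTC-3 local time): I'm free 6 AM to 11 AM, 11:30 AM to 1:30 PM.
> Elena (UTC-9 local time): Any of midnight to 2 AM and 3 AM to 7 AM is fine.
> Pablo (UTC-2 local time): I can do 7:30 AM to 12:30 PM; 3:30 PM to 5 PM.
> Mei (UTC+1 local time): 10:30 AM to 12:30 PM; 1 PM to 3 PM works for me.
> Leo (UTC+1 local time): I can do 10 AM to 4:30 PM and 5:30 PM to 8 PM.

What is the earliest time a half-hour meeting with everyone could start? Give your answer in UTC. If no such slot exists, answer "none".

09:30

Kavya in UTC: 09:00-14:00, 14:30-16:30 (add 3h to convert from UTC-3).
Elena in UTC: 09:00-11:00, 12:00-16:00 (add 9h to convert from UTC-9).
Pablo in UTC: 09:30-14:30, 17:30-19:00 (add 2h to convert from UTC-2).
Mei in UTC: 09:30-11:30, 12:00-14:00 (subtract 1h to convert from UTC+1).
Leo in UTC: 09:00-15:30, 16:30-19:00 (subtract 1h to convert from UTC+1).
Kavya ∩ Elena: 09:00-11:00, 12:00-14:00, 14:30-16:00.
Kavya ∩ Elena ∩ Pablo: 09:30-11:00, 12:00-14:00.
Kavya ∩ Elena ∩ Pablo ∩ Mei: 09:30-11:00, 12:00-14:00.
Kavya ∩ Elena ∩ Pablo ∩ Mei ∩ Leo: 09:30-11:00, 12:00-14:00.
The first common window of at least 30 minutes is 09:30-11:00, so the earliest start is 09:30.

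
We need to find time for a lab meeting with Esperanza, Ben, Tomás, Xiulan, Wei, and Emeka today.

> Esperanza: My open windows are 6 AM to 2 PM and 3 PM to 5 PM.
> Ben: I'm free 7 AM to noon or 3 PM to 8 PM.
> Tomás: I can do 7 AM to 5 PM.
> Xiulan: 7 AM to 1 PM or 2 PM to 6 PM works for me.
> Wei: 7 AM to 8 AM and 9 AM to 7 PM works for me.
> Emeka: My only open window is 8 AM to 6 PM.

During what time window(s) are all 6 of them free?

09:00-12:00, 15:00-17:00

Esperanza ∩ Ben: 07:00-12:00, 15:00-17:00.
Esperanza ∩ Ben ∩ Tomás: 07:00-12:00, 15:00-17:00.
Esperanza ∩ Ben ∩ Tomás ∩ Xiulan: 07:00-12:00, 15:00-17:00.
Esperanza ∩ Ben ∩ Tomás ∩ Xiulan ∩ Wei: 07:00-08:00, 09:00-12:00, 15:00-17:00.
Esperanza ∩ Ben ∩ Tomás ∩ Xiulan ∩ Wei ∩ Emeka: 09:00-12:00, 15:00-17:00.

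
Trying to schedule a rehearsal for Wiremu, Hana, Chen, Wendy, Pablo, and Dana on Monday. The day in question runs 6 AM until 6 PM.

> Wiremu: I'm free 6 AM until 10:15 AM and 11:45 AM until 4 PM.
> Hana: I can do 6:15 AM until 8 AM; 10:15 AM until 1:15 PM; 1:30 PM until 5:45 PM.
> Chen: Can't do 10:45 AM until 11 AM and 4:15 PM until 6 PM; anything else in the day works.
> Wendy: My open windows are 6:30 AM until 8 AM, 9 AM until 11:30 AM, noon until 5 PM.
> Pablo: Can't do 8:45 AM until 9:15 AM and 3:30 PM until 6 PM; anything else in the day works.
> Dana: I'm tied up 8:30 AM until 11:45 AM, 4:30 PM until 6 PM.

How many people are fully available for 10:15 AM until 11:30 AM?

Wiremu free: 06:00-10:15, 11:45-16:00.
Hana free: 06:15-08:00, 10:15-13:15, 13:30-17:45.
Chen free: 06:00-10:45, 11:00-16:15 (invert busy blocks within the working day).
Wendy free: 06:30-08:00, 09:00-11:30, 12:00-17:00.
Pablo free: 06:00-08:45, 09:15-15:30 (invert busy blocks within the working day).
Dana free: 06:00-08:30, 11:45-16:30 (invert busy blocks within the working day).
Hana, Wendy, and Pablo can make the full 10:15-11:30 slot — that's 3.

3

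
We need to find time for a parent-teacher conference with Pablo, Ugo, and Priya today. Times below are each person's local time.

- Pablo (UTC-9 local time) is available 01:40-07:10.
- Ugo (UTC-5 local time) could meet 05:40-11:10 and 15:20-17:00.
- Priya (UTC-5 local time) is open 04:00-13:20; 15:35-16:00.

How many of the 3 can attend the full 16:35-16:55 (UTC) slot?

Pablo in UTC: 10:40-16:10 (add 9h to convert from UTC-9).
Ugo in UTC: 10:40-16:10, 20:20-22:00 (add 5h to convert from UTC-5).
Priya in UTC: 09:00-18:20, 20:35-21:00 (add 5h to convert from UTC-5).
Priya can make the full 16:35-16:55 slot — that's 1.

1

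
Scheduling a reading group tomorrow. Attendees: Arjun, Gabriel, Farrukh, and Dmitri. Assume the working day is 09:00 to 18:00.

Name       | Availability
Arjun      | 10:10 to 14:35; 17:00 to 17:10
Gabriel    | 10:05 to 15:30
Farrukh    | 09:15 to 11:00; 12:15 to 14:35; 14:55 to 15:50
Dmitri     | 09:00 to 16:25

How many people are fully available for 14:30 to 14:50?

2

Gabriel and Dmitri can make the full 14:30-14:50 slot — that's 2.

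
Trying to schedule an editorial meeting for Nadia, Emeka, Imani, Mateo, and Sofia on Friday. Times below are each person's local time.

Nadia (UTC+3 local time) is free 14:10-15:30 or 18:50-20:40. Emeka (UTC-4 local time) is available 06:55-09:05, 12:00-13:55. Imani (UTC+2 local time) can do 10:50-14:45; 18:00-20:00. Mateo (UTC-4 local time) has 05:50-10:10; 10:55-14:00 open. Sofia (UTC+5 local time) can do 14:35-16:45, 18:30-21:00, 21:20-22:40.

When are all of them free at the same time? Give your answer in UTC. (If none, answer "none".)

11:10-11:45, 16:20-17:40

Nadia in UTC: 11:10-12:30, 15:50-17:40 (subtract 3h to convert from UTC+3).
Emeka in UTC: 10:55-13:05, 16:00-17:55 (add 4h to convert from UTC-4).
Imani in UTC: 08:50-12:45, 16:00-18:00 (subtract 2h to convert from UTC+2).
Mateo in UTC: 09:50-14:10, 14:55-18:00 (add 4h to convert from UTC-4).
Sofia in UTC: 09:35-11:45, 13:30-16:00, 16:20-17:40 (subtract 5h to convert from UTC+5).
Nadia ∩ Emeka: 11:10-12:30, 16:00-17:40.
Nadia ∩ Emeka ∩ Imani: 11:10-12:30, 16:00-17:40.
Nadia ∩ Emeka ∩ Imani ∩ Mateo: 11:10-12:30, 16:00-17:40.
Nadia ∩ Emeka ∩ Imani ∩ Mateo ∩ Sofia: 11:10-11:45, 16:20-17:40.
So the common availability across everyone is 11:10-11:45, 16:20-17:40.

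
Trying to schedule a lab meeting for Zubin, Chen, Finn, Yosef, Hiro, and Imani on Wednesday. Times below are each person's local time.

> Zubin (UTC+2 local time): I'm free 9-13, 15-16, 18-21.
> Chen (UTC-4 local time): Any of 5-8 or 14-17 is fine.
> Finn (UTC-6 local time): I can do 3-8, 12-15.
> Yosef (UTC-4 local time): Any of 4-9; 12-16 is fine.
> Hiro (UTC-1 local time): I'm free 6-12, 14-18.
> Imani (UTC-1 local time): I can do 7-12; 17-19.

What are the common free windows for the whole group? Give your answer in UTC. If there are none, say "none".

Zubin in UTC: 07:00-11:00, 13:00-14:00, 16:00-19:00 (subtract 2h to convert from UTC+2).
Chen in UTC: 09:00-12:00, 18:00-21:00 (add 4h to convert from UTC-4).
Finn in UTC: 09:00-14:00, 18:00-21:00 (add 6h to convert from UTC-6).
Yosef in UTC: 08:00-13:00, 16:00-20:00 (add 4h to convert from UTC-4).
Hiro in UTC: 07:00-13:00, 15:00-19:00 (add 1h to convert from UTC-1).
Imani in UTC: 08:00-13:00, 18:00-20:00 (add 1h to convert from UTC-1).
Zubin ∩ Chen: 09:00-11:00, 18:00-19:00.
Zubin ∩ Chen ∩ Finn: 09:00-11:00, 18:00-19:00.
Zubin ∩ Chen ∩ Finn ∩ Yosef: 09:00-11:00, 18:00-19:00.
Zubin ∩ Chen ∩ Finn ∩ Yosef ∩ Hiro: 09:00-11:00, 18:00-19:00.
Zubin ∩ Chen ∩ Finn ∩ Yosef ∩ Hiro ∩ Imani: 09:00-11:00, 18:00-19:00.

09:00-11:00, 18:00-19:00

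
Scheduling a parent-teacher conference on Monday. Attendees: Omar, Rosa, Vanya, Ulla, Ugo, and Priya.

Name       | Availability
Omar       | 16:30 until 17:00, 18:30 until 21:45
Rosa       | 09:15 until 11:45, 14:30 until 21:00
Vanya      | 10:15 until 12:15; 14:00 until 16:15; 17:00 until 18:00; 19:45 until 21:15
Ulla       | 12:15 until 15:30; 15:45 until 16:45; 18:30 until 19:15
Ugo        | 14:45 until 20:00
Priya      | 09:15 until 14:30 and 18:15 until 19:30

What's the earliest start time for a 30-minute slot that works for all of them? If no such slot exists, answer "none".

Omar ∩ Rosa: 16:30-17:00, 18:30-21:00.
Omar ∩ Rosa ∩ Vanya: 19:45-21:00.
Omar ∩ Rosa ∩ Vanya ∩ Ulla: ∅.
Omar ∩ Rosa ∩ Vanya ∩ Ulla ∩ Ugo: ∅.
Omar ∩ Rosa ∩ Vanya ∩ Ulla ∩ Ugo ∩ Priya: ∅.
There is no time when everyone is free.
No common window is at least 30 minutes long.

none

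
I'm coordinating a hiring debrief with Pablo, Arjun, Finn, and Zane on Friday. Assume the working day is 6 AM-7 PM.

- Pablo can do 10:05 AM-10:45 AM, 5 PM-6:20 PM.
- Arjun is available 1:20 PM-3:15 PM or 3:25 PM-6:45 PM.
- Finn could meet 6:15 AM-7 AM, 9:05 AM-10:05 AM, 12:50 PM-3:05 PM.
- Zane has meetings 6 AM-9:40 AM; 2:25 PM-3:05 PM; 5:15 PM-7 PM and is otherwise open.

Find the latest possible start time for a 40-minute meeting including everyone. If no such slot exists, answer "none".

Pablo free: 10:05-10:45, 17:00-18:20.
Arjun free: 13:20-15:15, 15:25-18:45.
Finn free: 06:15-07:00, 09:05-10:05, 12:50-15:05.
Zane free: 09:40-14:25, 15:05-17:15 (invert busy blocks within the working day).
Pablo ∩ Arjun: 17:00-18:20.
Pablo ∩ Arjun ∩ Finn: ∅.
Pablo ∩ Arjun ∩ Finn ∩ Zane: ∅.
There is no time when everyone is free.
No common window is at least 40 minutes long.

none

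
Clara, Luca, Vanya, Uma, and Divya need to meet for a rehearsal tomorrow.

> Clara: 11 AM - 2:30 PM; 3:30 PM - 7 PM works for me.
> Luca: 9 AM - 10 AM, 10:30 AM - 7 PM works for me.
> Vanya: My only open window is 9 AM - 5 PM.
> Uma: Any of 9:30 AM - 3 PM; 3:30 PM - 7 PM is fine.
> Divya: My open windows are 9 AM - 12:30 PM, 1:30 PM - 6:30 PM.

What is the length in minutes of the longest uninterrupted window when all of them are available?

90

Clara ∩ Luca: 11:00-14:30, 15:30-19:00.
Clara ∩ Luca ∩ Vanya: 11:00-14:30, 15:30-17:00.
Clara ∩ Luca ∩ Vanya ∩ Uma: 11:00-14:30, 15:30-17:00.
Clara ∩ Luca ∩ Vanya ∩ Uma ∩ Divya: 11:00-12:30, 13:30-14:30, 15:30-17:00.
The longest is 11:00-12:30 at 90 minutes.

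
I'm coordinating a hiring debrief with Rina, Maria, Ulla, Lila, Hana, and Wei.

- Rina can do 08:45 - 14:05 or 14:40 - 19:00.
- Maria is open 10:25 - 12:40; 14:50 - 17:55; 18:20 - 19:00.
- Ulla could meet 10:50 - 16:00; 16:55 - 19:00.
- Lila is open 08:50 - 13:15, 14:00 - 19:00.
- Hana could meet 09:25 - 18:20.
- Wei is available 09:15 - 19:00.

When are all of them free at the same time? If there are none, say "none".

Rina ∩ Maria: 10:25-12:40, 14:50-17:55, 18:20-19:00.
Rina ∩ Maria ∩ Ulla: 10:50-12:40, 14:50-16:00, 16:55-17:55, 18:20-19:00.
Rina ∩ Maria ∩ Ulla ∩ Lila: 10:50-12:40, 14:50-16:00, 16:55-17:55, 18:20-19:00.
Rina ∩ Maria ∩ Ulla ∩ Lila ∩ Hana: 10:50-12:40, 14:50-16:00, 16:55-17:55.
Rina ∩ Maria ∩ Ulla ∩ Lila ∩ Hana ∩ Wei: 10:50-12:40, 14:50-16:00, 16:55-17:55.

10:50-12:40, 14:50-16:00, 16:55-17:55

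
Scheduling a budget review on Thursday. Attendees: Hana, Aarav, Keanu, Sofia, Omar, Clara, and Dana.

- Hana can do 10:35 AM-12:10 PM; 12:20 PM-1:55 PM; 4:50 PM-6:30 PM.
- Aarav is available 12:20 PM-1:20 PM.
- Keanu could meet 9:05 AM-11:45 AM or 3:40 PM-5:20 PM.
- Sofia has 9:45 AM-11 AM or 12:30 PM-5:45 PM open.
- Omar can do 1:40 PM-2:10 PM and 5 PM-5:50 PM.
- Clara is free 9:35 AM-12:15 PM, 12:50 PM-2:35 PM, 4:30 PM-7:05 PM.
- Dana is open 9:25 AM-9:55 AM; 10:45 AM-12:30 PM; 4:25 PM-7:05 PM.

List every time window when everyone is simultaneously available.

none

Hana ∩ Aarav: 12:20-13:20.
Hana ∩ Aarav ∩ Keanu: ∅.
Hana ∩ Aarav ∩ Keanu ∩ Sofia: ∅.
Hana ∩ Aarav ∩ Keanu ∩ Sofia ∩ Omar: ∅.
Hana ∩ Aarav ∩ Keanu ∩ Sofia ∩ Omar ∩ Clara: ∅.
Hana ∩ Aarav ∩ Keanu ∩ Sofia ∩ Omar ∩ Clara ∩ Dana: ∅.
There is no time when everyone is free.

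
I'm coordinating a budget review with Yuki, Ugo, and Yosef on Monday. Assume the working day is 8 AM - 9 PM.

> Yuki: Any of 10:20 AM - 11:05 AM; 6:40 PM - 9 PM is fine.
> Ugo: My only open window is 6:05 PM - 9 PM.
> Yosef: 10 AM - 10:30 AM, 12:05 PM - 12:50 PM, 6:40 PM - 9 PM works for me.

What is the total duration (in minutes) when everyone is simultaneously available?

140

Yuki ∩ Ugo: 18:40-21:00.
Yuki ∩ Ugo ∩ Yosef: 18:40-21:00.
That's a single block of 140 minutes.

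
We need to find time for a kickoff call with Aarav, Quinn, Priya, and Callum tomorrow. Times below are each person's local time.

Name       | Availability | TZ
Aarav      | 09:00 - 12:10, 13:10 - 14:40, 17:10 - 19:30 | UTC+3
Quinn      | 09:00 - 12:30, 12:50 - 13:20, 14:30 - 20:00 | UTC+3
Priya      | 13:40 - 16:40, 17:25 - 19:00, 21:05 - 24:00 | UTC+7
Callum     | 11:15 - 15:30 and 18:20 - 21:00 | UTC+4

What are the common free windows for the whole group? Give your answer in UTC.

07:15-09:10, 14:20-16:30

Aarav in UTC: 06:00-09:10, 10:10-11:40, 14:10-16:30 (subtract 3h to convert from UTC+3).
Quinn in UTC: 06:00-09:30, 09:50-10:20, 11:30-17:00 (subtract 3h to convert from UTC+3).
Priya in UTC: 06:40-09:40, 10:25-12:00, 14:05-17:00 (subtract 7h to convert from UTC+7).
Callum in UTC: 07:15-11:30, 14:20-17:00 (subtract 4h to convert from UTC+4).
Aarav ∩ Quinn: 06:00-09:10, 10:10-10:20, 11:30-11:40, 14:10-16:30.
Aarav ∩ Quinn ∩ Priya: 06:40-09:10, 11:30-11:40, 14:10-16:30.
Aarav ∩ Quinn ∩ Priya ∩ Callum: 07:15-09:10, 14:20-16:30.
So the common availability across everyone is 07:15-09:10, 14:20-16:30.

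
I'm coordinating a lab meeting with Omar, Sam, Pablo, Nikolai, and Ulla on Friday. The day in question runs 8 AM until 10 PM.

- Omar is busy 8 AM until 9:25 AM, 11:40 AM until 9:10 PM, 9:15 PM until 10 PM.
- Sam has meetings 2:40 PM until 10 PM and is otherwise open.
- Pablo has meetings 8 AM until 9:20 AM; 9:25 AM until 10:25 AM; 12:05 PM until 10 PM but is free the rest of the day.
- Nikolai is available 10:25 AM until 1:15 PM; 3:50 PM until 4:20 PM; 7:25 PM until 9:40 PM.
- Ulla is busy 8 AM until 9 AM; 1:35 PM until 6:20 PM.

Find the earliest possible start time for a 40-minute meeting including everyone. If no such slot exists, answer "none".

10:25

Omar free: 09:25-11:40, 21:10-21:15 (invert busy blocks within the working day).
Sam free: 08:00-14:40 (invert busy blocks within the working day).
Pablo free: 09:20-09:25, 10:25-12:05 (invert busy blocks within the working day).
Nikolai free: 10:25-13:15, 15:50-16:20, 19:25-21:40.
Ulla free: 09:00-13:35, 18:20-22:00 (invert busy blocks within the working day).
Omar ∩ Sam: 09:25-11:40.
Omar ∩ Sam ∩ Pablo: 10:25-11:40.
Omar ∩ Sam ∩ Pablo ∩ Nikolai: 10:25-11:40.
Omar ∩ Sam ∩ Pablo ∩ Nikolai ∩ Ulla: 10:25-11:40.
The first common window of at least 40 minutes is 10:25-11:40, so the earliest start is 10:25.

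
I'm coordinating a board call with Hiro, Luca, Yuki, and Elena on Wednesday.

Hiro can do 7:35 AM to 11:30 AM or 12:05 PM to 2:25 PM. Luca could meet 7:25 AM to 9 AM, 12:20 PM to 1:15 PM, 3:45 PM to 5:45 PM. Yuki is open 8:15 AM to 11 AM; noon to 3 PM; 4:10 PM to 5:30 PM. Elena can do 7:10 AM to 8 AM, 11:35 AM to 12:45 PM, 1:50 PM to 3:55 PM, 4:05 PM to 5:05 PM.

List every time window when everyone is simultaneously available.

12:20-12:45

Hiro ∩ Luca: 07:35-09:00, 12:20-13:15.
Hiro ∩ Luca ∩ Yuki: 08:15-09:00, 12:20-13:15.
Hiro ∩ Luca ∩ Yuki ∩ Elena: 12:20-12:45.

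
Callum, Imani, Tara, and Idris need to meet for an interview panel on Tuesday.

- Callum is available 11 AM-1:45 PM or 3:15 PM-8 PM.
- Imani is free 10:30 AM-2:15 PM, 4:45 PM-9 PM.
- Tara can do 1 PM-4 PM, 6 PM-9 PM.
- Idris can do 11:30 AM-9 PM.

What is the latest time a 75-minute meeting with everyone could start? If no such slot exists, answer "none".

18:45

Callum ∩ Imani: 11:00-13:45, 16:45-20:00.
Callum ∩ Imani ∩ Tara: 13:00-13:45, 18:00-20:00.
Callum ∩ Imani ∩ Tara ∩ Idris: 13:00-13:45, 18:00-20:00.
Those are the intersection windows.
The last common window of at least 75 minutes is 18:00-20:00; a 75-minute meeting can start as late as 18:45 and still end by 20:00.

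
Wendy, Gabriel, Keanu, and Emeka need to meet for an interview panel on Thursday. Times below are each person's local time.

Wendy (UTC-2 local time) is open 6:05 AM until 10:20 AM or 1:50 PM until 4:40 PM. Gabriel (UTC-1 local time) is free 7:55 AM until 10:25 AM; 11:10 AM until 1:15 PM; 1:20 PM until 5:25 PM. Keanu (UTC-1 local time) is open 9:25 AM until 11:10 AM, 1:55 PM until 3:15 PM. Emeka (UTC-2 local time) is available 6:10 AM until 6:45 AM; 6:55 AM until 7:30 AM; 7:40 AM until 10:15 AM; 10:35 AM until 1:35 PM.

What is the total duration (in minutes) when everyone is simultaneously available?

60

Wendy in UTC: 08:05-12:20, 15:50-18:40 (add 2h to convert from UTC-2).
Gabriel in UTC: 08:55-11:25, 12:10-14:15, 14:20-18:25 (add 1h to convert from UTC-1).
Keanu in UTC: 10:25-12:10, 14:55-16:15 (add 1h to convert from UTC-1).
Emeka in UTC: 08:10-08:45, 08:55-09:30, 09:40-12:15, 12:35-15:35 (add 2h to convert from UTC-2).
Wendy ∩ Gabriel: 08:55-11:25, 12:10-12:20, 15:50-18:25.
Wendy ∩ Gabriel ∩ Keanu: 10:25-11:25, 15:50-16:15.
Wendy ∩ Gabriel ∩ Keanu ∩ Emeka: 10:25-11:25.
So the common availability across everyone is 10:25-11:25.
That's a single block of 60 minutes.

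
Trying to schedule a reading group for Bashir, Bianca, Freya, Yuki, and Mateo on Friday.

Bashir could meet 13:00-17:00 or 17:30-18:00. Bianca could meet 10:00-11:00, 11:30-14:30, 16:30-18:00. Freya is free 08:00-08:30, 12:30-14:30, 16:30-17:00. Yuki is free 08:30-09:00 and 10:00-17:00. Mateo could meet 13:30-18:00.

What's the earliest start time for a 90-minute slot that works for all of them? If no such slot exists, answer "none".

none

Bashir ∩ Bianca: 13:00-14:30, 16:30-17:00, 17:30-18:00.
Bashir ∩ Bianca ∩ Freya: 13:00-14:30, 16:30-17:00.
Bashir ∩ Bianca ∩ Freya ∩ Yuki: 13:00-14:30, 16:30-17:00.
Bashir ∩ Bianca ∩ Freya ∩ Yuki ∩ Mateo: 13:30-14:30, 16:30-17:00.
No common window is at least 90 minutes long.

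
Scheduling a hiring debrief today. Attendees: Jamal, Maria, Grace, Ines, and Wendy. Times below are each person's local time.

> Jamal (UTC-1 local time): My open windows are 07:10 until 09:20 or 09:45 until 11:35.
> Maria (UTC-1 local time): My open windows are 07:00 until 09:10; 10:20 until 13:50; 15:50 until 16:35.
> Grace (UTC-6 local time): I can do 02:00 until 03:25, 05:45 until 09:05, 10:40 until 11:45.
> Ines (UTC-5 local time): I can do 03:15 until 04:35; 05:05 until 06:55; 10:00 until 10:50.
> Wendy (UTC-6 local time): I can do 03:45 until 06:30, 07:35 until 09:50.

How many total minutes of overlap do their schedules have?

Jamal in UTC: 08:10-10:20, 10:45-12:35 (add 1h to convert from UTC-1).
Maria in UTC: 08:00-10:10, 11:20-14:50, 16:50-17:35 (add 1h to convert from UTC-1).
Grace in UTC: 08:00-09:25, 11:45-15:05, 16:40-17:45 (add 6h to convert from UTC-6).
Ines in UTC: 08:15-09:35, 10:05-11:55, 15:00-15:50 (add 5h to convert from UTC-5).
Wendy in UTC: 09:45-12:30, 13:35-15:50 (add 6h to convert from UTC-6).
Jamal ∩ Maria: 08:10-10:10, 11:20-12:35.
Jamal ∩ Maria ∩ Grace: 08:10-09:25, 11:45-12:35.
Jamal ∩ Maria ∩ Grace ∩ Ines: 08:15-09:25, 11:45-11:55.
Jamal ∩ Maria ∩ Grace ∩ Ines ∩ Wendy: 11:45-11:55.
Those are the intersection windows.
That's a single block of 10 minutes.

10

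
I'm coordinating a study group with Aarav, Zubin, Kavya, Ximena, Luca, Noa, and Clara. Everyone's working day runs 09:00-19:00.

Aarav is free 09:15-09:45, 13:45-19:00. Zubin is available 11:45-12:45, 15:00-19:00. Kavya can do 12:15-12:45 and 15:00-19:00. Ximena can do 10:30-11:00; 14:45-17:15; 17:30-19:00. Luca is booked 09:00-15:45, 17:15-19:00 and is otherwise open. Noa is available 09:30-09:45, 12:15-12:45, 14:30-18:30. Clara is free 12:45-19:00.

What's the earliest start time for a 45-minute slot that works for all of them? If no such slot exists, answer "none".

15:45

Aarav free: 09:15-09:45, 13:45-19:00.
Zubin free: 11:45-12:45, 15:00-19:00.
Kavya free: 12:15-12:45, 15:00-19:00.
Ximena free: 10:30-11:00, 14:45-17:15, 17:30-19:00.
Luca free: 15:45-17:15 (invert busy blocks within the working day).
Noa free: 09:30-09:45, 12:15-12:45, 14:30-18:30.
Clara free: 12:45-19:00.
Aarav ∩ Zubin: 15:00-19:00.
Aarav ∩ Zubin ∩ Kavya: 15:00-19:00.
Aarav ∩ Zubin ∩ Kavya ∩ Ximena: 15:00-17:15, 17:30-19:00.
Aarav ∩ Zubin ∩ Kavya ∩ Ximena ∩ Luca: 15:45-17:15.
Aarav ∩ Zubin ∩ Kavya ∩ Ximena ∩ Luca ∩ Noa: 15:45-17:15.
Aarav ∩ Zubin ∩ Kavya ∩ Ximena ∩ Luca ∩ Noa ∩ Clara: 15:45-17:15.
So the common availability across everyone is 15:45-17:15.
The first common window of at least 45 minutes is 15:45-17:15, so the earliest start is 15:45.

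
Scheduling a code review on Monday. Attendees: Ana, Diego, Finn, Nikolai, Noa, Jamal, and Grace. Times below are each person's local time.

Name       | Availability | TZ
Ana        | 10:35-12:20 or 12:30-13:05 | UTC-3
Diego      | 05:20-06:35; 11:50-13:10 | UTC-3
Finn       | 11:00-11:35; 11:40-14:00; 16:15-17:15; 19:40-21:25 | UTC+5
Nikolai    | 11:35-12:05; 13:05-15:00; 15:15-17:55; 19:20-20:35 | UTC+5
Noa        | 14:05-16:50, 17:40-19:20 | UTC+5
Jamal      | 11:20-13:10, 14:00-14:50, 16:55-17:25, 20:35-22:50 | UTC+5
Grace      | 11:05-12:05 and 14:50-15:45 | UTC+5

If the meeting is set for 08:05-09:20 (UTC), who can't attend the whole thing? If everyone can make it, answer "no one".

Ana, Diego, Finn, Grace, Jamal, Noa

Ana in UTC: 13:35-15:20, 15:30-16:05 (add 3h to convert from UTC-3).
Diego in UTC: 08:20-09:35, 14:50-16:10 (add 3h to convert from UTC-3).
Finn in UTC: 06:00-06:35, 06:40-09:00, 11:15-12:15, 14:40-16:25 (subtract 5h to convert from UTC+5).
Nikolai in UTC: 06:35-07:05, 08:05-10:00, 10:15-12:55, 14:20-15:35 (subtract 5h to convert from UTC+5).
Noa in UTC: 09:05-11:50, 12:40-14:20 (subtract 5h to convert from UTC+5).
Jamal in UTC: 06:20-08:10, 09:00-09:50, 11:55-12:25, 15:35-17:50 (subtract 5h to convert from UTC+5).
Grace in UTC: 06:05-07:05, 09:50-10:45 (subtract 5h to convert from UTC+5).
Ana: not fully free for 08:05-09:20. Diego: not fully free for 08:05-09:20. Finn: not fully free for 08:05-09:20. Nikolai: free for 08:05-09:20. Noa: not fully free for 08:05-09:20. Jamal: not fully free for 08:05-09:20. Grace: not fully free for 08:05-09:20.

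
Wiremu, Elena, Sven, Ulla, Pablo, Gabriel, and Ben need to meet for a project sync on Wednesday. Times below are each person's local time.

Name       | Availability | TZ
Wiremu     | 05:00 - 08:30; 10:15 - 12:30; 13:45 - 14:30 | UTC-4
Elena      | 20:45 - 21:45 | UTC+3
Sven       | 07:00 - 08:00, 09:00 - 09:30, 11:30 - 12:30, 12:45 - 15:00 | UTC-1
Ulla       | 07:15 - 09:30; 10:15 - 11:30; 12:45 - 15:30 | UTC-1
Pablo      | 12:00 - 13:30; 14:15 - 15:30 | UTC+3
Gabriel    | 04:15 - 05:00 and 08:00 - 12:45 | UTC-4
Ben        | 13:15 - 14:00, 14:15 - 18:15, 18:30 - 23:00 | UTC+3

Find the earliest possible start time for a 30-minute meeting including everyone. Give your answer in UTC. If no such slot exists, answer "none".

Wiremu in UTC: 09:00-12:30, 14:15-16:30, 17:45-18:30 (add 4h to convert from UTC-4).
Elena in UTC: 17:45-18:45 (subtract 3h to convert from UTC+3).
Sven in UTC: 08:00-09:00, 10:00-10:30, 12:30-13:30, 13:45-16:00 (add 1h to convert from UTC-1).
Ulla in UTC: 08:15-10:30, 11:15-12:30, 13:45-16:30 (add 1h to convert from UTC-1).
Pablo in UTC: 09:00-10:30, 11:15-12:30 (subtract 3h to convert from UTC+3).
Gabriel in UTC: 08:15-09:00, 12:00-16:45 (add 4h to convert from UTC-4).
Ben in UTC: 10:15-11:00, 11:15-15:15, 15:30-20:00 (subtract 3h to convert from UTC+3).
Wiremu ∩ Elena: 17:45-18:30.
Wiremu ∩ Elena ∩ Sven: ∅.
Wiremu ∩ Elena ∩ Sven ∩ Ulla: ∅.
Wiremu ∩ Elena ∩ Sven ∩ Ulla ∩ Pablo: ∅.
Wiremu ∩ Elena ∩ Sven ∩ Ulla ∩ Pablo ∩ Gabriel: ∅.
Wiremu ∩ Elena ∩ Sven ∩ Ulla ∩ Pablo ∩ Gabriel ∩ Ben: ∅.
There is no time when everyone is free.
No common window is at least 30 minutes long.

none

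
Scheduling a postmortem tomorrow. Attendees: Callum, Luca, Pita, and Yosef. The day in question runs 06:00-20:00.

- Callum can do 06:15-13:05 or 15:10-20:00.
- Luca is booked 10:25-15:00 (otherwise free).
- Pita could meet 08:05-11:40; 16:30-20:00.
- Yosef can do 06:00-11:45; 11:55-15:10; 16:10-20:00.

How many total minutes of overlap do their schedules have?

Callum free: 06:15-13:05, 15:10-20:00.
Luca free: 06:00-10:25, 15:00-20:00 (invert busy blocks within the working day).
Pita free: 08:05-11:40, 16:30-20:00.
Yosef free: 06:00-11:45, 11:55-15:10, 16:10-20:00.
Callum ∩ Luca: 06:15-10:25, 15:10-20:00.
Callum ∩ Luca ∩ Pita: 08:05-10:25, 16:30-20:00.
Callum ∩ Luca ∩ Pita ∩ Yosef: 08:05-10:25, 16:30-20:00.
Summing the common windows: 140 + 210 = 350 minutes.

350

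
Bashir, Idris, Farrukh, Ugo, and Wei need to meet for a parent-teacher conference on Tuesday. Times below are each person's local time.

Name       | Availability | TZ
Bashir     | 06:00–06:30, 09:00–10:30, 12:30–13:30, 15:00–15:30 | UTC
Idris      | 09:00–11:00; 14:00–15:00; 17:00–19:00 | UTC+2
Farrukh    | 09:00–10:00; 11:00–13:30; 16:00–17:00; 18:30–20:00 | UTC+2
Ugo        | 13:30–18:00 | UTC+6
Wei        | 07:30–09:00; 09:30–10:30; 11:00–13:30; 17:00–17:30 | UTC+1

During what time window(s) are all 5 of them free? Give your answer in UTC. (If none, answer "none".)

none

Bashir in UTC: 06:00-06:30, 09:00-10:30, 12:30-13:30, 15:00-15:30.
Idris in UTC: 07:00-09:00, 12:00-13:00, 15:00-17:00 (subtract 2h to convert from UTC+2).
Farrukh in UTC: 07:00-08:00, 09:00-11:30, 14:00-15:00, 16:30-18:00 (subtract 2h to convert from UTC+2).
Ugo in UTC: 07:30-12:00 (subtract 6h to convert from UTC+6).
Wei in UTC: 06:30-08:00, 08:30-09:30, 10:00-12:30, 16:00-16:30 (subtract 1h to convert from UTC+1).
Bashir ∩ Idris: 12:30-13:00, 15:00-15:30.
Bashir ∩ Idris ∩ Farrukh: ∅.
Bashir ∩ Idris ∩ Farrukh ∩ Ugo: ∅.
Bashir ∩ Idris ∩ Farrukh ∩ Ugo ∩ Wei: ∅.
There is no time when everyone is free.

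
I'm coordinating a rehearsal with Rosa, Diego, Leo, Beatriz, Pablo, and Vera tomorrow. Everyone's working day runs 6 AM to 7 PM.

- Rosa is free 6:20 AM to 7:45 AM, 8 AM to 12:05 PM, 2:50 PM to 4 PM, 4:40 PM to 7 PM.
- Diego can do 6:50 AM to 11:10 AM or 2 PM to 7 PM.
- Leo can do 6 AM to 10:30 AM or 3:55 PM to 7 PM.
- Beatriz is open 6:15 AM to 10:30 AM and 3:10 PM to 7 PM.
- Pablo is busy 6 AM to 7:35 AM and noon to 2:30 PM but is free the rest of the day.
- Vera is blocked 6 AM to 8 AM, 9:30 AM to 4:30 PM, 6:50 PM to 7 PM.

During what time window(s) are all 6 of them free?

08:00-09:30, 16:40-18:50

Rosa free: 06:20-07:45, 08:00-12:05, 14:50-16:00, 16:40-19:00.
Diego free: 06:50-11:10, 14:00-19:00.
Leo free: 06:00-10:30, 15:55-19:00.
Beatriz free: 06:15-10:30, 15:10-19:00.
Pablo free: 07:35-12:00, 14:30-19:00 (invert busy blocks within the working day).
Vera free: 08:00-09:30, 16:30-18:50 (invert busy blocks within the working day).
Rosa ∩ Diego: 06:50-07:45, 08:00-11:10, 14:50-16:00, 16:40-19:00.
Rosa ∩ Diego ∩ Leo: 06:50-07:45, 08:00-10:30, 15:55-16:00, 16:40-19:00.
Rosa ∩ Diego ∩ Leo ∩ Beatriz: 06:50-07:45, 08:00-10:30, 15:55-16:00, 16:40-19:00.
Rosa ∩ Diego ∩ Leo ∩ Beatriz ∩ Pablo: 07:35-07:45, 08:00-10:30, 15:55-16:00, 16:40-19:00.
Rosa ∩ Diego ∩ Leo ∩ Beatriz ∩ Pablo ∩ Vera: 08:00-09:30, 16:40-18:50.
Those are the intersection windows.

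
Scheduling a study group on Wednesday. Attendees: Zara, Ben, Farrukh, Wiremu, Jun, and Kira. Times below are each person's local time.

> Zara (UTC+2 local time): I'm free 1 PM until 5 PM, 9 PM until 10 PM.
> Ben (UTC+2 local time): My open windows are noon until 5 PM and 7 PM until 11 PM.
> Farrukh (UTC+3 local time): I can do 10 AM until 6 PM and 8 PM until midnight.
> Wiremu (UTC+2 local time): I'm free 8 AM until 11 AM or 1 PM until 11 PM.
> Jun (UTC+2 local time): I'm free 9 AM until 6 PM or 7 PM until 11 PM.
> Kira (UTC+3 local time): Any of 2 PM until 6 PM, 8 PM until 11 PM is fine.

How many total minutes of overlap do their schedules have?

Zara in UTC: 11:00-15:00, 19:00-20:00 (subtract 2h to convert from UTC+2).
Ben in UTC: 10:00-15:00, 17:00-21:00 (subtract 2h to convert from UTC+2).
Farrukh in UTC: 07:00-15:00, 17:00-21:00 (subtract 3h to convert from UTC+3).
Wiremu in UTC: 06:00-09:00, 11:00-21:00 (subtract 2h to convert from UTC+2).
Jun in UTC: 07:00-16:00, 17:00-21:00 (subtract 2h to convert from UTC+2).
Kira in UTC: 11:00-15:00, 17:00-20:00 (subtract 3h to convert from UTC+3).
Zara ∩ Ben: 11:00-15:00, 19:00-20:00.
Zara ∩ Ben ∩ Farrukh: 11:00-15:00, 19:00-20:00.
Zara ∩ Ben ∩ Farrukh ∩ Wiremu: 11:00-15:00, 19:00-20:00.
Zara ∩ Ben ∩ Farrukh ∩ Wiremu ∩ Jun: 11:00-15:00, 19:00-20:00.
Zara ∩ Ben ∩ Farrukh ∩ Wiremu ∩ Jun ∩ Kira: 11:00-15:00, 19:00-20:00.
Those are the intersection windows.
Summing the common windows: 240 + 60 = 300 minutes.

300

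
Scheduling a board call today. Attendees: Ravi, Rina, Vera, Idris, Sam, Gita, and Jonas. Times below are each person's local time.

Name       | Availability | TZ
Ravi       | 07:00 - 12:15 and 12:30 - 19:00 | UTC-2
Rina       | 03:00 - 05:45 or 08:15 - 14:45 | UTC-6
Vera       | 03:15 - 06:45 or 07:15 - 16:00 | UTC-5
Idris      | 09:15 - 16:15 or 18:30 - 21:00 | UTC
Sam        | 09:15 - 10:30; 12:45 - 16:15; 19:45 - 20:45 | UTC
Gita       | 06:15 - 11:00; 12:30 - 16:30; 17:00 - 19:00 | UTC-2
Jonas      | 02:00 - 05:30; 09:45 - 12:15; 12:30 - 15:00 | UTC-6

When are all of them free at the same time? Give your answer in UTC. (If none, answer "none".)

09:15-10:30, 15:45-16:15, 19:45-20:45

Ravi in UTC: 09:00-14:15, 14:30-21:00 (add 2h to convert from UTC-2).
Rina in UTC: 09:00-11:45, 14:15-20:45 (add 6h to convert from UTC-6).
Vera in UTC: 08:15-11:45, 12:15-21:00 (add 5h to convert from UTC-5).
Idris in UTC: 09:15-16:15, 18:30-21:00.
Sam in UTC: 09:15-10:30, 12:45-16:15, 19:45-20:45.
Gita in UTC: 08:15-13:00, 14:30-18:30, 19:00-21:00 (add 2h to convert from UTC-2).
Jonas in UTC: 08:00-11:30, 15:45-18:15, 18:30-21:00 (add 6h to convert from UTC-6).
Ravi ∩ Rina: 09:00-11:45, 14:30-20:45.
Ravi ∩ Rina ∩ Vera: 09:00-11:45, 14:30-20:45.
Ravi ∩ Rina ∩ Vera ∩ Idris: 09:15-11:45, 14:30-16:15, 18:30-20:45.
Ravi ∩ Rina ∩ Vera ∩ Idris ∩ Sam: 09:15-10:30, 14:30-16:15, 19:45-20:45.
Ravi ∩ Rina ∩ Vera ∩ Idris ∩ Sam ∩ Gita: 09:15-10:30, 14:30-16:15, 19:45-20:45.
Ravi ∩ Rina ∩ Vera ∩ Idris ∩ Sam ∩ Gita ∩ Jonas: 09:15-10:30, 15:45-16:15, 19:45-20:45.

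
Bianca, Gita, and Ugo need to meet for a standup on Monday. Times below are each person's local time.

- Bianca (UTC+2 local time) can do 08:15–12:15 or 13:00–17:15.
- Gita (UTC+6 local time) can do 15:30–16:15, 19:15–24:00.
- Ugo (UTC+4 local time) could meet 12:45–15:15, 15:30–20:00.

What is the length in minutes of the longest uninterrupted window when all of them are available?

Bianca in UTC: 06:15-10:15, 11:00-15:15 (subtract 2h to convert from UTC+2).
Gita in UTC: 09:30-10:15, 13:15-18:00 (subtract 6h to convert from UTC+6).
Ugo in UTC: 08:45-11:15, 11:30-16:00 (subtract 4h to convert from UTC+4).
Bianca ∩ Gita: 09:30-10:15, 13:15-15:15.
Bianca ∩ Gita ∩ Ugo: 09:30-10:15, 13:15-15:15.
So the common availability across everyone is 09:30-10:15, 13:15-15:15.
The longest is 13:15-15:15 at 120 minutes.

120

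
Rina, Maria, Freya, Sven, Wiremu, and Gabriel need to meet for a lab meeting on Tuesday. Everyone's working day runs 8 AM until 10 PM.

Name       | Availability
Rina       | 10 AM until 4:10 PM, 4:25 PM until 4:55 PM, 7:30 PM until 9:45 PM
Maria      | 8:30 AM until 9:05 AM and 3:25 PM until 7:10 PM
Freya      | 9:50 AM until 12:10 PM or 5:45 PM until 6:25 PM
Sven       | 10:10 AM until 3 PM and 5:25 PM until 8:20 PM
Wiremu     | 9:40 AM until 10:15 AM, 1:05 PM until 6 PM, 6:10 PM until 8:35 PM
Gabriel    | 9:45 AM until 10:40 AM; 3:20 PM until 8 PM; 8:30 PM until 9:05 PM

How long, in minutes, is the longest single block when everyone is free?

0

Rina ∩ Maria: 15:25-16:10, 16:25-16:55.
Rina ∩ Maria ∩ Freya: ∅.
Rina ∩ Maria ∩ Freya ∩ Sven: ∅.
Rina ∩ Maria ∩ Freya ∩ Sven ∩ Wiremu: ∅.
Rina ∩ Maria ∩ Freya ∩ Sven ∩ Wiremu ∩ Gabriel: ∅.
There is no time when everyone is free.
No common window exists, so the longest block is 0 minutes.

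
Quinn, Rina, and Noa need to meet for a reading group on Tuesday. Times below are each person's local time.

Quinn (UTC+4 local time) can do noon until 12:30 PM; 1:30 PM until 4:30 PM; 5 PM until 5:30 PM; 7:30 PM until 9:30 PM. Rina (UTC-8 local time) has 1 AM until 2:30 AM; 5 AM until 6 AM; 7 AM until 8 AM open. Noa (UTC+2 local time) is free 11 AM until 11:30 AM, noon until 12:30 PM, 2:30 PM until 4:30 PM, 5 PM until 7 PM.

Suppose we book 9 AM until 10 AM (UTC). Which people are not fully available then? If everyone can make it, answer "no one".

Quinn in UTC: 08:00-08:30, 09:30-12:30, 13:00-13:30, 15:30-17:30 (subtract 4h to convert from UTC+4).
Rina in UTC: 09:00-10:30, 13:00-14:00, 15:00-16:00 (add 8h to convert from UTC-8).
Noa in UTC: 09:00-09:30, 10:00-10:30, 12:30-14:30, 15:00-17:00 (subtract 2h to convert from UTC+2).
Quinn: not fully free for 09:00-10:00. Rina: free for 09:00-10:00. Noa: not fully free for 09:00-10:00.

Noa, Quinn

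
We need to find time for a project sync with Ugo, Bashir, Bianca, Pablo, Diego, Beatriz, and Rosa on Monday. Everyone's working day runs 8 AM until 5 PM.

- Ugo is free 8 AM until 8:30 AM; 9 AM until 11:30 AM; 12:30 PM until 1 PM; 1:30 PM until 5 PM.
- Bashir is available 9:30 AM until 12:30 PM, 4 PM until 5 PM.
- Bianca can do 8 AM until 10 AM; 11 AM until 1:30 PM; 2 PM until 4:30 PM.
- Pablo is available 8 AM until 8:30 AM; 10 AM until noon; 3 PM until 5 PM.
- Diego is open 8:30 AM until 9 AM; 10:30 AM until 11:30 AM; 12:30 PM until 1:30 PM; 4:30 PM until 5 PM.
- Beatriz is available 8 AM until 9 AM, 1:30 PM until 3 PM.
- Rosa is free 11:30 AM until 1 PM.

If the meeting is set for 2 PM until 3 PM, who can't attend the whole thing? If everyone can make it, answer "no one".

Bashir, Diego, Pablo, Rosa

Ugo: free for 14:00-15:00. Bashir: not fully free for 14:00-15:00. Bianca: free for 14:00-15:00. Pablo: not fully free for 14:00-15:00. Diego: not fully free for 14:00-15:00. Beatriz: free for 14:00-15:00. Rosa: not fully free for 14:00-15:00.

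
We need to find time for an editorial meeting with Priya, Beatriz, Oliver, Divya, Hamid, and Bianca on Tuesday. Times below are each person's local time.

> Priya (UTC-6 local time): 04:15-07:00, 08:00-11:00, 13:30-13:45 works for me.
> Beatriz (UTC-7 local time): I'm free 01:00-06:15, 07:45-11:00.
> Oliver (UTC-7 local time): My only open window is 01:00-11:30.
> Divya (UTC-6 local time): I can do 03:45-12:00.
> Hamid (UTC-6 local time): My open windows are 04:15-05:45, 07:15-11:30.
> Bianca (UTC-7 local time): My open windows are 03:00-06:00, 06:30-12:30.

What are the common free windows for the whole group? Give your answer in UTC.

10:15-11:45, 14:45-17:00

Priya in UTC: 10:15-13:00, 14:00-17:00, 19:30-19:45 (add 6h to convert from UTC-6).
Beatriz in UTC: 08:00-13:15, 14:45-18:00 (add 7h to convert from UTC-7).
Oliver in UTC: 08:00-18:30 (add 7h to convert from UTC-7).
Divya in UTC: 09:45-18:00 (add 6h to convert from UTC-6).
Hamid in UTC: 10:15-11:45, 13:15-17:30 (add 6h to convert from UTC-6).
Bianca in UTC: 10:00-13:00, 13:30-19:30 (add 7h to convert from UTC-7).
Priya ∩ Beatriz: 10:15-13:00, 14:45-17:00.
Priya ∩ Beatriz ∩ Oliver: 10:15-13:00, 14:45-17:00.
Priya ∩ Beatriz ∩ Oliver ∩ Divya: 10:15-13:00, 14:45-17:00.
Priya ∩ Beatriz ∩ Oliver ∩ Divya ∩ Hamid: 10:15-11:45, 14:45-17:00.
Priya ∩ Beatriz ∩ Oliver ∩ Divya ∩ Hamid ∩ Bianca: 10:15-11:45, 14:45-17:00.
Those are the intersection windows.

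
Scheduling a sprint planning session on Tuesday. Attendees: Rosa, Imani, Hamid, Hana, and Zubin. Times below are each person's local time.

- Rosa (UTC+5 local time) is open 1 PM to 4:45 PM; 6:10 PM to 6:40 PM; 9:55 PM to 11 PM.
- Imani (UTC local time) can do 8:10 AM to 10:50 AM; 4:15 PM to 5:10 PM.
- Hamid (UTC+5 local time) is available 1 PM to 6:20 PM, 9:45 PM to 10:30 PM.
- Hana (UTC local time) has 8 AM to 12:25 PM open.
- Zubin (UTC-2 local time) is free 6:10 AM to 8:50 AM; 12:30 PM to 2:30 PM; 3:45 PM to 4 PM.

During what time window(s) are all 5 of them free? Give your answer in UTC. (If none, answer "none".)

Rosa in UTC: 08:00-11:45, 13:10-13:40, 16:55-18:00 (subtract 5h to convert from UTC+5).
Imani in UTC: 08:10-10:50, 16:15-17:10.
Hamid in UTC: 08:00-13:20, 16:45-17:30 (subtract 5h to convert from UTC+5).
Hana in UTC: 08:00-12:25.
Zubin in UTC: 08:10-10:50, 14:30-16:30, 17:45-18:00 (add 2h to convert from UTC-2).
Rosa ∩ Imani: 08:10-10:50, 16:55-17:10.
Rosa ∩ Imani ∩ Hamid: 08:10-10:50, 16:55-17:10.
Rosa ∩ Imani ∩ Hamid ∩ Hana: 08:10-10:50.
Rosa ∩ Imani ∩ Hamid ∩ Hana ∩ Zubin: 08:10-10:50.

08:10-10:50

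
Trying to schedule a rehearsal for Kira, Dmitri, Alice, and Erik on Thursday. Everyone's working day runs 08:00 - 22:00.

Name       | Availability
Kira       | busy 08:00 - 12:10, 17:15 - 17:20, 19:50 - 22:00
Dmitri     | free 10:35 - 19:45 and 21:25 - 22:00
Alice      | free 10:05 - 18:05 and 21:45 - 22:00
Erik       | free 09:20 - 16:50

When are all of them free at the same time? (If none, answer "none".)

Kira free: 12:10-17:15, 17:20-19:50 (invert busy blocks within the working day).
Dmitri free: 10:35-19:45, 21:25-22:00.
Alice free: 10:05-18:05, 21:45-22:00.
Erik free: 09:20-16:50.
Kira ∩ Dmitri: 12:10-17:15, 17:20-19:45.
Kira ∩ Dmitri ∩ Alice: 12:10-17:15, 17:20-18:05.
Kira ∩ Dmitri ∩ Alice ∩ Erik: 12:10-16:50.

12:10-16:50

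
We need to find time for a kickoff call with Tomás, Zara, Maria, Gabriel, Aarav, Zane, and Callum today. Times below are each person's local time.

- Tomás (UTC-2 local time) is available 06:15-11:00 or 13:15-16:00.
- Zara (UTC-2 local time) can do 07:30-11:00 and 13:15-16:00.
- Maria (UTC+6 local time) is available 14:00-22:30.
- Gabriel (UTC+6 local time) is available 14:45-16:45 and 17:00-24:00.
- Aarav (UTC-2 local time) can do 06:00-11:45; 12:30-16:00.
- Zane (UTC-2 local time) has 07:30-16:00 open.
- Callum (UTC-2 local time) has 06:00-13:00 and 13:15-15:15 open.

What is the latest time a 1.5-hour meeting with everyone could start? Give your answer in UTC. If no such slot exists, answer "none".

Tomás in UTC: 08:15-13:00, 15:15-18:00 (add 2h to convert from UTC-2).
Zara in UTC: 09:30-13:00, 15:15-18:00 (add 2h to convert from UTC-2).
Maria in UTC: 08:00-16:30 (subtract 6h to convert from UTC+6).
Gabriel in UTC: 08:45-10:45, 11:00-18:00 (subtract 6h to convert from UTC+6).
Aarav in UTC: 08:00-13:45, 14:30-18:00 (add 2h to convert from UTC-2).
Zane in UTC: 09:30-18:00 (add 2h to convert from UTC-2).
Callum in UTC: 08:00-15:00, 15:15-17:15 (add 2h to convert from UTC-2).
Tomás ∩ Zara: 09:30-13:00, 15:15-18:00.
Tomás ∩ Zara ∩ Maria: 09:30-13:00, 15:15-16:30.
Tomás ∩ Zara ∩ Maria ∩ Gabriel: 09:30-10:45, 11:00-13:00, 15:15-16:30.
Tomás ∩ Zara ∩ Maria ∩ Gabriel ∩ Aarav: 09:30-10:45, 11:00-13:00, 15:15-16:30.
Tomás ∩ Zara ∩ Maria ∩ Gabriel ∩ Aarav ∩ Zane: 09:30-10:45, 11:00-13:00, 15:15-16:30.
Tomás ∩ Zara ∩ Maria ∩ Gabriel ∩ Aarav ∩ Zane ∩ Callum: 09:30-10:45, 11:00-13:00, 15:15-16:30.
The last common window of at least 90 minutes is 11:00-13:00; a 90-minute meeting can start as late as 11:30 and still end by 13:00.

11:30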